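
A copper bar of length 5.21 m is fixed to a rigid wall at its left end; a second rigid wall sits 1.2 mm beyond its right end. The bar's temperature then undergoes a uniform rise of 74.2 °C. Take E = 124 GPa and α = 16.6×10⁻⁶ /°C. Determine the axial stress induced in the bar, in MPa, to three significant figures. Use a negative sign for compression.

Free thermal expansion αLΔT = 16.6e-6 · 5210 · 74.2 = 6.417 mm.
The walls engage after the gap closes; constrained expansion = 6.417 − 1.2 = 5.217 mm.
The walls impose strain ε = −(5.217)/5210 = -1.0014e-03; σ = Eε = 124000 · -1.0014e-03 = -124.2 MPa.

-124 MPa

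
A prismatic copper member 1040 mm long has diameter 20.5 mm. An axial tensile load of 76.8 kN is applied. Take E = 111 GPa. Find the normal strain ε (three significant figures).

A = 330.1 mm².
σ = N/A = 232.7 MPa; ε = σ/E = 232.7/111000 = 2.096e-03.

0.00210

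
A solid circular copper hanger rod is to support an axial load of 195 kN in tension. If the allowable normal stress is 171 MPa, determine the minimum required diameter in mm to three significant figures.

Required area A ≥ P/σ_allow = 195000/171 = 1140 mm².
For a solid circular section, d ≥ √(4A/π) = 38.1 mm.

38.1 mm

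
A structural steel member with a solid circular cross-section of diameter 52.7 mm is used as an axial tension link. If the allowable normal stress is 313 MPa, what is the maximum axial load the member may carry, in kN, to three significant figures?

A = 2181 mm².
P_max = σ_allow · A = 313 · 2181 = 682700 N = 682.7 kN.

683 kN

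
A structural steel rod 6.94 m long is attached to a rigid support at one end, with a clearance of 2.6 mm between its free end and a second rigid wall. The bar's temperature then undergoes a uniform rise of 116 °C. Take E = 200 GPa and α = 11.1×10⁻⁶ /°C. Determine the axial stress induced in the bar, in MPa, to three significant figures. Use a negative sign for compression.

-183 MPa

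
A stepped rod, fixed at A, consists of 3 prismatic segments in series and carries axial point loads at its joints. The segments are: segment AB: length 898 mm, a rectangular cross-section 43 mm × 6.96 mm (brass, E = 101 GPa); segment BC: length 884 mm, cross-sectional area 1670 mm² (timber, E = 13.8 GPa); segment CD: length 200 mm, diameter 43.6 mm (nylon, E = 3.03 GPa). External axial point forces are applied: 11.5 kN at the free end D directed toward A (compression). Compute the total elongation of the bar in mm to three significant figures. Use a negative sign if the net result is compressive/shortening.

Internal axial forces (sectioning from the free end, tension +): N_CD = -11.5 kN, N_BC = -11.5 kN, N_AB = -11.5 kN.
A_AB = 299.3 mm².
A_CD = 1493 mm².
δ_AB = -11500·898/(299.3·101000) = -0.3416 mm
δ_BC = -11500·884/(1670·13800) = -0.4411 mm
δ_CD = -11500·200/(1493·3030) = -0.5084 mm
δ = Σδ_i = -1.291 mm.

-1.29 mm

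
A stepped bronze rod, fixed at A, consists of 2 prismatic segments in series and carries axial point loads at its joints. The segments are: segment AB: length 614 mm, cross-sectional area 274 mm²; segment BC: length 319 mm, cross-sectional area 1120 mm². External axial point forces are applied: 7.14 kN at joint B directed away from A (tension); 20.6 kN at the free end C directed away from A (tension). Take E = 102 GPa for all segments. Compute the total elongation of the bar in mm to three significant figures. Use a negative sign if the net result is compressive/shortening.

0.667 mm

Internal axial forces (sectioning from the free end, tension +): N_BC = 20.6 kN, N_AB = 27.74 kN.
δ_AB = 27740·614/(274·102000) = 0.6094 mm
δ_BC = 20600·319/(1120·102000) = 0.05752 mm
δ = Σδ_i = 0.667 mm.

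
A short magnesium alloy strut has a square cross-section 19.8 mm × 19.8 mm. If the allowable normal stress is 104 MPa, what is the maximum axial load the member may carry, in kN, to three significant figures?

A = 392 mm².
P_max = σ_allow · A = 104 · 392 = 40770 N = 40.77 kN.

40.8 kN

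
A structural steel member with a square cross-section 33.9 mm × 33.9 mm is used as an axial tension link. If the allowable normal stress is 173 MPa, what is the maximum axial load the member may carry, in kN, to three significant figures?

A = 1149 mm².
P_max = σ_allow · A = 173 · 1149 = 198800 N = 198.8 kN.

199 kN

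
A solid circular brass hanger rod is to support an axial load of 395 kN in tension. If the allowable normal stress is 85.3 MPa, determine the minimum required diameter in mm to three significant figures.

76.8 mm

Required area A ≥ P/σ_allow = 395000/85.3 = 4631 mm².
For a solid circular section, d ≥ √(4A/π) = 76.79 mm.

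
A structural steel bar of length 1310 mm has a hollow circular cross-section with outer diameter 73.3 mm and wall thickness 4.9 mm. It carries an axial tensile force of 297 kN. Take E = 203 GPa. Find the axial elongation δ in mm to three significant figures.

A = 1053 mm².
δ_mech = NL/(AE) = 297000·1310/(1053·203000) = 1.82 mm.

1.82 mm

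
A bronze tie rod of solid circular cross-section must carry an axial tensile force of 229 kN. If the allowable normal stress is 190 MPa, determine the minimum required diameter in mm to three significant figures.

Required area A ≥ P/σ_allow = 229000/190 = 1205 mm².
For a solid circular section, d ≥ √(4A/π) = 39.17 mm.

39.2 mm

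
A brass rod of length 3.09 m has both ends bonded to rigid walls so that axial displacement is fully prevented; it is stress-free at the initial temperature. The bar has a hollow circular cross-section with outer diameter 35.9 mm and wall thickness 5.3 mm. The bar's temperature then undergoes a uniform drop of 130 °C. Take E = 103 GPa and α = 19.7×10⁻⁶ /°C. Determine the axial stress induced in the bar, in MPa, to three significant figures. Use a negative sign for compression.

264 MPa

Free thermal expansion αLΔT = 19.7e-6 · 3090 · -130 = -7.913 mm.
The walls impose strain ε = −(-7.913)/3090 = 2.5610e-03; σ = Eε = 103000 · 2.5610e-03 = 263.8 MPa.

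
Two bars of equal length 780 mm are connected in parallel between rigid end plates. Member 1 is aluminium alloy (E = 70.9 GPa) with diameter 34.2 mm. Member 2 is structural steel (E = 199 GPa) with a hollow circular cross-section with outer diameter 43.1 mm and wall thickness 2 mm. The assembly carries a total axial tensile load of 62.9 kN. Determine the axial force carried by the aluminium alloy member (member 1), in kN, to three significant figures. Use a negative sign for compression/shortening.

35.2 kN

A_1 = 918.6 mm².
A_2 = 258.2 mm².
Equal strain + equilibrium ⇒ each member carries load in proportion to AE: A₁E₁ = 65130000 N, A₂E₂ = 51390000 N, ΣAE = 116500000 N.
F₁ = P·A₁E₁/ΣAE = 62900·65130000/116500000 = 35160 N.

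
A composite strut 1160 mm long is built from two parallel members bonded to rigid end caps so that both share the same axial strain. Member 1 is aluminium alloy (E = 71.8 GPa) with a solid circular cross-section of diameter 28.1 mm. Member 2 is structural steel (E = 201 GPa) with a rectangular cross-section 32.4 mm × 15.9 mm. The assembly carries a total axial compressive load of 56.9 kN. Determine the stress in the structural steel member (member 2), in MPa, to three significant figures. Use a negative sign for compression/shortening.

-77.2 MPa

A_1 = 620.2 mm².
A_2 = 515.2 mm².
Equal strain + equilibrium ⇒ each member carries load in proportion to AE: A₁E₁ = 44530000 N, A₂E₂ = 103500000 N, ΣAE = 148100000 N.
σ₂ = P·E₂/ΣAE = -56900·201000/148100000 = -77.24 MPa.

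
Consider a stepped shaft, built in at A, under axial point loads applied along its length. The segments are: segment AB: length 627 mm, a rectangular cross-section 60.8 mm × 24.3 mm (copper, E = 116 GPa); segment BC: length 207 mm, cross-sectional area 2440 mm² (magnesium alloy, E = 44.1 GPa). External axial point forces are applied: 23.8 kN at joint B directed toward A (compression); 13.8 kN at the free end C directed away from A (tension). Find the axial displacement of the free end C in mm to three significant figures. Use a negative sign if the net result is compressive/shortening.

-0.0100 mm

Internal axial forces (sectioning from the free end, tension +): N_BC = 13.8 kN, N_AB = -10 kN.
A_AB = 1477 mm².
δ_AB = -10000·627/(1477·116000) = -0.03658 mm
δ_BC = 13800·207/(2440·44100) = 0.02655 mm
δ = Σδ_i = -0.01004 mm.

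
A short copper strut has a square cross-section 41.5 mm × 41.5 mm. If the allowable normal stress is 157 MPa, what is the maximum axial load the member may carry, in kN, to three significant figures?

A = 1722 mm².
P_max = σ_allow · A = 157 · 1722 = 270400 N = 270.4 kN.

270 kN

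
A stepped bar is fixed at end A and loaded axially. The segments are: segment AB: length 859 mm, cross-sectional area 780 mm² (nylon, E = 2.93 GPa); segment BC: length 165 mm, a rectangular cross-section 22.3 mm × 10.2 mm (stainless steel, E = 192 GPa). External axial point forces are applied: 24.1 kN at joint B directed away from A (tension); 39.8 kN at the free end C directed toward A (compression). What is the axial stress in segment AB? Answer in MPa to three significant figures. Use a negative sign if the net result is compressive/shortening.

Internal axial forces (sectioning from the free end, tension +): N_BC = -39.8 kN, N_AB = -15.7 kN.
σ_AB = N_AB/A_AB = -15700/780 = -20.13 MPa.

-20.1 MPa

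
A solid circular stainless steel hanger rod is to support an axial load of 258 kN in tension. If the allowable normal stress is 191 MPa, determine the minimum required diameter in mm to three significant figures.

Required area A ≥ P/σ_allow = 258000/191 = 1351 mm².
For a solid circular section, d ≥ √(4A/π) = 41.47 mm.

41.5 mm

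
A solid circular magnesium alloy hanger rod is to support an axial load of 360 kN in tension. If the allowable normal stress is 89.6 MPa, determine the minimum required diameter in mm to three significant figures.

Required area A ≥ P/σ_allow = 360000/89.6 = 4018 mm².
For a solid circular section, d ≥ √(4A/π) = 71.52 mm.

71.5 mm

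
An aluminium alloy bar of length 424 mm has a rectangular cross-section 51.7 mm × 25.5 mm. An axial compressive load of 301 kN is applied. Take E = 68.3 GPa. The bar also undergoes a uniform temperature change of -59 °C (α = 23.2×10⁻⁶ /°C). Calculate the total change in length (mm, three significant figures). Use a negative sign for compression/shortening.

-2.00 mm

A = 1318 mm².
δ_mech = NL/(AE) = -301000·424/(1318·68300) = -1.417 mm.
δ_thermal = αLΔT = 23.2e-6·424·-59 = -0.5804 mm.
δ = δ_mech + δ_thermal = -1.998 mm.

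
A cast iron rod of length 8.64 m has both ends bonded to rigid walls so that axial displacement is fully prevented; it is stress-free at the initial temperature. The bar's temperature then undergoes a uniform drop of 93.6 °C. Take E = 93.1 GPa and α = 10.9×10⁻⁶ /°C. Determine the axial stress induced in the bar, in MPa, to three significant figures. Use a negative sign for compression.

Free thermal expansion αLΔT = 10.9e-6 · 8640 · -93.6 = -8.815 mm.
The walls impose strain ε = −(-8.815)/8640 = 1.0202e-03; σ = Eε = 93100 · 1.0202e-03 = 94.98 MPa.

95.0 MPa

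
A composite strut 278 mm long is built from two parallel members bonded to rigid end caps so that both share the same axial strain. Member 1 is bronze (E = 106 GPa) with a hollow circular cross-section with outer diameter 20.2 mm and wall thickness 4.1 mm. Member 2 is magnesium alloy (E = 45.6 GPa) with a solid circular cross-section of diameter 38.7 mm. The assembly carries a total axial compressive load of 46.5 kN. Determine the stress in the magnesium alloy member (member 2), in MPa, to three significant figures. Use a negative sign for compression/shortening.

-28.0 MPa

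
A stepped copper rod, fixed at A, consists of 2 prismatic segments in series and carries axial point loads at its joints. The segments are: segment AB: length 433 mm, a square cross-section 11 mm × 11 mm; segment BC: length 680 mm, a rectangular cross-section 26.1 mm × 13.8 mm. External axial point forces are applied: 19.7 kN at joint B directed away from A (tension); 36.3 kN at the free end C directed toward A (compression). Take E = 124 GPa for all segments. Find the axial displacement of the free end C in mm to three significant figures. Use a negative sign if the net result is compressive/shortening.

-1.03 mm

Internal axial forces (sectioning from the free end, tension +): N_BC = -36.3 kN, N_AB = -16.6 kN.
A_AB = 121 mm².
A_BC = 360.2 mm².
δ_AB = -16600·433/(121·124000) = -0.4791 mm
δ_BC = -36300·680/(360.2·124000) = -0.5527 mm
δ = Σδ_i = -1.032 mm.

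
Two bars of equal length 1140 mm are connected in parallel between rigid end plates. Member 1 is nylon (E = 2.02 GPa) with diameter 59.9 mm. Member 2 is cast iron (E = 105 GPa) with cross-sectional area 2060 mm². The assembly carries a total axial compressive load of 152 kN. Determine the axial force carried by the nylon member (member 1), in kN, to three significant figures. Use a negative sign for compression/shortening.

A_1 = 2818 mm².
Equal strain + equilibrium ⇒ each member carries load in proportion to AE: A₁E₁ = 5692000 N, A₂E₂ = 216300000 N, ΣAE = 222000000 N.
F₁ = P·A₁E₁/ΣAE = -152000·5692000/222000000 = -3898 N.

-3.90 kN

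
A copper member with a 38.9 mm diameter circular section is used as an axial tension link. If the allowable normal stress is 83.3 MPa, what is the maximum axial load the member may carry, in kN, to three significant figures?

99.0 kN

A = 1188 mm².
P_max = σ_allow · A = 83.3 · 1188 = 99000 N = 99 kN.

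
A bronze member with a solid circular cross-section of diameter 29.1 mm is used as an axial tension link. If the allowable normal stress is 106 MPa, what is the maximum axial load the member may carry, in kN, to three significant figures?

70.5 kN

A = 665.1 mm².
P_max = σ_allow · A = 106 · 665.1 = 70500 N = 70.5 kN.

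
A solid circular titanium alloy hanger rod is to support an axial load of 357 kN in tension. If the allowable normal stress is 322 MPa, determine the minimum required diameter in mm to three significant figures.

37.6 mm

Required area A ≥ P/σ_allow = 357000/322 = 1109 mm².
For a solid circular section, d ≥ √(4A/π) = 37.57 mm.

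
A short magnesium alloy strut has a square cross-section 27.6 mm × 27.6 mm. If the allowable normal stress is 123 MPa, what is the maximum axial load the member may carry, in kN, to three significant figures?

93.7 kN

A = 761.8 mm².
P_max = σ_allow · A = 123 · 761.8 = 93700 N = 93.7 kN.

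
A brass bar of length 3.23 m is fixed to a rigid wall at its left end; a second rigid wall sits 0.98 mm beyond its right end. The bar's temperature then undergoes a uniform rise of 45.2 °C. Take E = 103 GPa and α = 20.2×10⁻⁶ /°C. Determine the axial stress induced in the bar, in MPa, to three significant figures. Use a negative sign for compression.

-62.8 MPa

Free thermal expansion αLΔT = 20.2e-6 · 3230 · 45.2 = 2.949 mm.
The walls engage after the gap closes; constrained expansion = 2.949 − 0.98 = 1.969 mm.
The walls impose strain ε = −(1.969)/3230 = -6.0963e-04; σ = Eε = 103000 · -6.0963e-04 = -62.79 MPa.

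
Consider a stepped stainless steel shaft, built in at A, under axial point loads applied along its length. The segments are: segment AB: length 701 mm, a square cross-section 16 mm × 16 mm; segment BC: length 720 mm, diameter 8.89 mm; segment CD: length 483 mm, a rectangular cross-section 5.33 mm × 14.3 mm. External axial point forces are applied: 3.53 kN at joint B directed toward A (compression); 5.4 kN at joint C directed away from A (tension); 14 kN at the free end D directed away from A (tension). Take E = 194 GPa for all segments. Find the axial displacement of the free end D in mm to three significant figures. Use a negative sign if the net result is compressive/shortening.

1.84 mm

Internal axial forces (sectioning from the free end, tension +): N_CD = 14 kN, N_BC = 19.4 kN, N_AB = 15.87 kN.
A_AB = 256 mm².
A_BC = 62.07 mm².
A_CD = 76.22 mm².
δ_AB = 15870·701/(256·194000) = 0.224 mm
δ_BC = 19400·720/(62.07·194000) = 1.16 mm
δ_CD = 14000·483/(76.22·194000) = 0.4573 mm
δ = Σδ_i = 1.841 mm.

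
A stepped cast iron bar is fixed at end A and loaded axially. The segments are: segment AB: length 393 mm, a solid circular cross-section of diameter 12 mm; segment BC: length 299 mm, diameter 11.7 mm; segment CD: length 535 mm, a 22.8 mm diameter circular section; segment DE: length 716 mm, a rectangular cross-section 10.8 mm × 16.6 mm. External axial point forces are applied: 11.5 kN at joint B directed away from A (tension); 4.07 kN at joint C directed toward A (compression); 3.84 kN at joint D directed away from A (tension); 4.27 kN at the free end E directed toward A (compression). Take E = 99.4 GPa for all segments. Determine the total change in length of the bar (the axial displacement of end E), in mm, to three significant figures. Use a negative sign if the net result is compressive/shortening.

Internal axial forces (sectioning from the free end, tension +): N_DE = -4.27 kN, N_CD = -0.43 kN, N_BC = -4.5 kN, N_AB = 7 kN.
A_AB = 113.1 mm².
A_BC = 107.5 mm².
A_CD = 408.3 mm².
A_DE = 179.3 mm².
δ_AB = 7000·393/(113.1·99400) = 0.2447 mm
δ_BC = -4500·299/(107.5·99400) = -0.1259 mm
δ_CD = -430·535/(408.3·99400) = -0.005669 mm
δ_DE = -4270·716/(179.3·99400) = -0.1716 mm
δ = Σδ_i = -0.05842 mm.

-0.0584 mm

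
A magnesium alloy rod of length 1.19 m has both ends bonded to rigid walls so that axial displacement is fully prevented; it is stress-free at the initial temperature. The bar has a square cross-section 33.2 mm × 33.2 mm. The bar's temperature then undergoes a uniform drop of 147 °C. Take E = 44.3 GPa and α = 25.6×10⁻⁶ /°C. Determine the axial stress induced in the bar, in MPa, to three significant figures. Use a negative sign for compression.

Free thermal expansion αLΔT = 25.6e-6 · 1190 · -147 = -4.478 mm.
The walls impose strain ε = −(-4.478)/1190 = 3.7632e-03; σ = Eε = 44300 · 3.7632e-03 = 166.7 MPa.

167 MPa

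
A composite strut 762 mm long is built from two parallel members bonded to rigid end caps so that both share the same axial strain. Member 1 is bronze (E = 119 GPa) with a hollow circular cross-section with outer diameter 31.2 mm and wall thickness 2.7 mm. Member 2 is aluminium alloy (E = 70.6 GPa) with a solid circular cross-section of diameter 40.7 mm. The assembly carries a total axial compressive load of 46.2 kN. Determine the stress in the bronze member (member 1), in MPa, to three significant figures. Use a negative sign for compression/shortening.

A_1 = 241.7 mm².
A_2 = 1301 mm².
Equal strain + equilibrium ⇒ each member carries load in proportion to AE: A₁E₁ = 28770000 N, A₂E₂ = 91850000 N, ΣAE = 120600000 N.
σ₁ = P·E₁/ΣAE = -46200·119000/120600000 = -45.58 MPa.

-45.6 MPa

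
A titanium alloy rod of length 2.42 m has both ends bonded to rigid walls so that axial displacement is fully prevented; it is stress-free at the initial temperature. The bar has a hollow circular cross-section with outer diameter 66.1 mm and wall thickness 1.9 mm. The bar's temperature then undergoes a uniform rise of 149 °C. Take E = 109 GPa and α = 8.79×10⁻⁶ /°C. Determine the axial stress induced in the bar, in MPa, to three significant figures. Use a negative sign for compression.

Free thermal expansion αLΔT = 8.79e-6 · 2420 · 149 = 3.169 mm.
The walls impose strain ε = −(3.169)/2420 = -1.3097e-03; σ = Eε = 109000 · -1.3097e-03 = -142.8 MPa.

-143 MPa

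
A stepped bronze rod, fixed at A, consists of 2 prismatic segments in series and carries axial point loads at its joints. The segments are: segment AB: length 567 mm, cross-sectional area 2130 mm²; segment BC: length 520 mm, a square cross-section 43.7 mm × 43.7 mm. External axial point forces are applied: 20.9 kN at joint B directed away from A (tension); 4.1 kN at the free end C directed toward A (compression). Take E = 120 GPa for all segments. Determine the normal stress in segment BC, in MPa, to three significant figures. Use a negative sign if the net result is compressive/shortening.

-2.15 MPa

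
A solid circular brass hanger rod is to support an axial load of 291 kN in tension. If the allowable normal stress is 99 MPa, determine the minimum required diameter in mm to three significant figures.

Required area A ≥ P/σ_allow = 291000/99 = 2939 mm².
For a solid circular section, d ≥ √(4A/π) = 61.18 mm.

61.2 mm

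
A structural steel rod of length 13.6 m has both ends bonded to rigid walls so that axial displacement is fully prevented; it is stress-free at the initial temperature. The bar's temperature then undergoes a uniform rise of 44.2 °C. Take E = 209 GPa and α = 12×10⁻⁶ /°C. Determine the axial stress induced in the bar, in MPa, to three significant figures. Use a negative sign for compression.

Free thermal expansion αLΔT = 12e-6 · 13600 · 44.2 = 7.213 mm.
The walls impose strain ε = −(7.213)/13600 = -5.3040e-04; σ = Eε = 209000 · -5.3040e-04 = -110.9 MPa.

-111 MPa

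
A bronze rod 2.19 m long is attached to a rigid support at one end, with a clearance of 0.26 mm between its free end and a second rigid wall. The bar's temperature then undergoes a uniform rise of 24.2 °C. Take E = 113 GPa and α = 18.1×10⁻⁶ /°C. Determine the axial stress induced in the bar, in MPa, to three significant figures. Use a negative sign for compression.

-36.1 MPa

Free thermal expansion αLΔT = 18.1e-6 · 2190 · 24.2 = 0.9593 mm.
The walls engage after the gap closes; constrained expansion = 0.9593 − 0.26 = 0.6993 mm.
The walls impose strain ε = −(0.6993)/2190 = -3.1930e-04; σ = Eε = 113000 · -3.1930e-04 = -36.08 MPa.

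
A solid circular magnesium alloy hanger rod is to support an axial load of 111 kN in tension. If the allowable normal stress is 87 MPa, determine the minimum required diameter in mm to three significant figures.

40.3 mm

Required area A ≥ P/σ_allow = 111000/87 = 1276 mm².
For a solid circular section, d ≥ √(4A/π) = 40.3 mm.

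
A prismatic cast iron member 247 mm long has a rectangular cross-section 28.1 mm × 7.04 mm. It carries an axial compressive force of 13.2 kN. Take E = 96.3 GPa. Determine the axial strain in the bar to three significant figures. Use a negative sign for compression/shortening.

A = 197.8 mm².
σ = N/A = -66.73 MPa; ε = σ/E = -66.73/96300 = -6.929e-04.

-6.93e-04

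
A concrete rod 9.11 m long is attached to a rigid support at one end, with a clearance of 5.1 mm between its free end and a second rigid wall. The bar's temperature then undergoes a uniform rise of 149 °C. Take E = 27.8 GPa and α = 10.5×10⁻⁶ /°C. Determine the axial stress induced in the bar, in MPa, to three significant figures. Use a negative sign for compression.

-27.9 MPa

Free thermal expansion αLΔT = 10.5e-6 · 9110 · 149 = 14.25 mm.
The walls engage after the gap closes; constrained expansion = 14.25 − 5.1 = 9.153 mm.
The walls impose strain ε = −(9.153)/9110 = -1.0047e-03; σ = Eε = 27800 · -1.0047e-03 = -27.93 MPa.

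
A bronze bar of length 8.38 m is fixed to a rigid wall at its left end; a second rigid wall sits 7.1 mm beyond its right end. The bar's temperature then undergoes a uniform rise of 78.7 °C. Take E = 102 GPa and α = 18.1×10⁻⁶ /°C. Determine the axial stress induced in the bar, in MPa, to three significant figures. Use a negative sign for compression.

-58.9 MPa

Free thermal expansion αLΔT = 18.1e-6 · 8380 · 78.7 = 11.94 mm.
The walls engage after the gap closes; constrained expansion = 11.94 − 7.1 = 4.837 mm.
The walls impose strain ε = −(4.837)/8380 = -5.7721e-04; σ = Eε = 102000 · -5.7721e-04 = -58.88 MPa.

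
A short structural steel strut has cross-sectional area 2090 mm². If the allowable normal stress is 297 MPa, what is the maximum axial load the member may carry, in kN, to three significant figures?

P_max = σ_allow · A = 297 · 2090 = 620700 N = 620.7 kN.

621 kN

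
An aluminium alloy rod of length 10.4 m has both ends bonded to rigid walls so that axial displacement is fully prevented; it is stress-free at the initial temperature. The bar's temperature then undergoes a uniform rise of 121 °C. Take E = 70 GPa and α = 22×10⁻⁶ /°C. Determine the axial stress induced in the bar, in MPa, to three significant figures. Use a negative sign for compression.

-186 MPa

Free thermal expansion αLΔT = 22e-6 · 10400 · 121 = 27.68 mm.
The walls impose strain ε = −(27.68)/10400 = -2.6620e-03; σ = Eε = 70000 · -2.6620e-03 = -186.3 MPa.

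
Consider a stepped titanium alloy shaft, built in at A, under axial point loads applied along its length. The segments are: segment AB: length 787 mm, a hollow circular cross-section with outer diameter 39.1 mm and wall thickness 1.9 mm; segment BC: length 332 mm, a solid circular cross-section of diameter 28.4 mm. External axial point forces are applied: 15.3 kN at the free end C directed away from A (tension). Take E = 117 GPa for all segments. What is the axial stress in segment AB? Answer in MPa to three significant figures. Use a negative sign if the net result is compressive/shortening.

68.9 MPa

Internal axial forces (sectioning from the free end, tension +): N_BC = 15.3 kN, N_AB = 15.3 kN.
A_AB = 222 mm².
σ_AB = N_AB/A_AB = 15300/222 = 68.9 MPa.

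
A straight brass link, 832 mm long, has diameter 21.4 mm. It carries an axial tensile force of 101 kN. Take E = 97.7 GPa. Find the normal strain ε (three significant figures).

0.00287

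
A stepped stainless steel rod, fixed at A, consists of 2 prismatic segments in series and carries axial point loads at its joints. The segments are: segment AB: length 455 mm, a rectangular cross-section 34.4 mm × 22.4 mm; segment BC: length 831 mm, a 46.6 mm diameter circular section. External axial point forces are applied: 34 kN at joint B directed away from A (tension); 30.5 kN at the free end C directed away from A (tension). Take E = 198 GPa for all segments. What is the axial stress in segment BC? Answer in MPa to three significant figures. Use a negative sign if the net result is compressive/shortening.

17.9 MPa

Internal axial forces (sectioning from the free end, tension +): N_BC = 30.5 kN, N_AB = 64.5 kN.
A_BC = 1706 mm².
σ_BC = N_BC/A_BC = 30500/1706 = 17.88 MPa.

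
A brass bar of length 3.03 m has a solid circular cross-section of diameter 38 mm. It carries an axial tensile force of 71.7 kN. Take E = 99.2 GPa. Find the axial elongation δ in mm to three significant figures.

1.93 mm

A = 1134 mm².
δ_mech = NL/(AE) = 71700·3030/(1134·99200) = 1.931 mm.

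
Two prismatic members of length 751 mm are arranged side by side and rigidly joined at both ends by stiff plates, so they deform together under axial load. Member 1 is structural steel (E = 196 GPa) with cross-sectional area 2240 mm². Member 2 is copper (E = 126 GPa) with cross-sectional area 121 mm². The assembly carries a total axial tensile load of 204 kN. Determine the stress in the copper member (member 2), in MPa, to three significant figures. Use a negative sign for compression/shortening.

56.6 MPa

Equal strain + equilibrium ⇒ each member carries load in proportion to AE: A₁E₁ = 439000000 N, A₂E₂ = 15250000 N, ΣAE = 454300000 N.
σ₂ = P·E₂/ΣAE = 204000·126000/454300000 = 56.58 MPa.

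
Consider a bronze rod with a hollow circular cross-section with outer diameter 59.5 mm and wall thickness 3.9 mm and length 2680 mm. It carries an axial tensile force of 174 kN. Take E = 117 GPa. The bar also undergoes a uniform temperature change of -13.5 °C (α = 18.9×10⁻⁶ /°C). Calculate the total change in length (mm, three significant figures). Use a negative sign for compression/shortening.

5.17 mm

A = 681.2 mm².
δ_mech = NL/(AE) = 174000·2680/(681.2·117000) = 5.851 mm.
δ_thermal = αLΔT = 18.9e-6·2680·-13.5 = -0.6838 mm.
δ = δ_mech + δ_thermal = 5.167 mm.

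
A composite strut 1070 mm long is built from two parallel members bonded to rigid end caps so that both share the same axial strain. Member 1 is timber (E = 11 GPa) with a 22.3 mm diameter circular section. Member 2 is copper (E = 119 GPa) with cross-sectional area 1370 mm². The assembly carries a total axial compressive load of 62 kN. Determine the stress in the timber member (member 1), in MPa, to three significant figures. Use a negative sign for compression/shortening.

-4.08 MPa

A_1 = 390.6 mm².
Equal strain + equilibrium ⇒ each member carries load in proportion to AE: A₁E₁ = 4296000 N, A₂E₂ = 163000000 N, ΣAE = 167300000 N.
σ₁ = P·E₁/ΣAE = -62000·11000/167300000 = -4.076 MPa.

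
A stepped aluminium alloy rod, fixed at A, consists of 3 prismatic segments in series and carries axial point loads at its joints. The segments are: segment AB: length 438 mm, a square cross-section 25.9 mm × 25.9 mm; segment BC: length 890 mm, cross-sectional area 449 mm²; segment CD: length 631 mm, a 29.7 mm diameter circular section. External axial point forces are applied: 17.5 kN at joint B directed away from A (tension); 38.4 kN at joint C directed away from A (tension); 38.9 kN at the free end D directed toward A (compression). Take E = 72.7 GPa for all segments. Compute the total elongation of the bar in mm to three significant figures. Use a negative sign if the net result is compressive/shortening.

Internal axial forces (sectioning from the free end, tension +): N_CD = -38.9 kN, N_BC = -0.5 kN, N_AB = 17 kN.
A_AB = 670.8 mm².
A_CD = 692.8 mm².
δ_AB = 17000·438/(670.8·72700) = 0.1527 mm
δ_BC = -500·890/(449·72700) = -0.01363 mm
δ_CD = -38900·631/(692.8·72700) = -0.4874 mm
δ = Σδ_i = -0.3483 mm.

-0.348 mm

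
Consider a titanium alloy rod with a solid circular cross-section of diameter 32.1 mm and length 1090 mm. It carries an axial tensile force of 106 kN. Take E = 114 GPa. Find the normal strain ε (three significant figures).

A = 809.3 mm².
σ = N/A = 131 MPa; ε = σ/E = 131/114000 = 1.149e-03.

0.00115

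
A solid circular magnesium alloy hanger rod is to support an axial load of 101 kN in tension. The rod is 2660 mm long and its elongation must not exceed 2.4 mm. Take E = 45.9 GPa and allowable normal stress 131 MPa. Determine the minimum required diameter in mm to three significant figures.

Required area A ≥ P/σ_allow = 101000/131 = 771 mm².
For a solid circular section, d ≥ √(4A/π) = 31.33 mm.
Elongation limit: A ≥ PL/(Eδ_allow) = 101000·2660/(45900·2.4) = 2439 mm² ⇒ d ≥ 55.72 mm.
The elongation limit governs.

55.7 mm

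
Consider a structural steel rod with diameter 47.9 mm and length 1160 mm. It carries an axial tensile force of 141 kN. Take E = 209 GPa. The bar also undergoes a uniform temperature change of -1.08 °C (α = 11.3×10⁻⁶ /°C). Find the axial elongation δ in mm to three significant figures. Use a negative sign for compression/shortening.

A = 1802 mm².
δ_mech = NL/(AE) = 141000·1160/(1802·209000) = 0.4343 mm.
δ_thermal = αLΔT = 11.3e-6·1160·-1.08 = -0.01416 mm.
δ = δ_mech + δ_thermal = 0.4201 mm.

0.420 mm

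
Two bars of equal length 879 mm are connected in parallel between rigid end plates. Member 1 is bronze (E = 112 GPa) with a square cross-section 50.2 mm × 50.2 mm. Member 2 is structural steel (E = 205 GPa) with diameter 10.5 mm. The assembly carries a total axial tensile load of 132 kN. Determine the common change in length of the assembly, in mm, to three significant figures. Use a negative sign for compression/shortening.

0.387 mm

A_1 = 2520 mm².
A_2 = 86.59 mm².
Equal strain + equilibrium ⇒ each member carries load in proportion to AE: A₁E₁ = 282200000 N, A₂E₂ = 17750000 N, ΣAE = 300000000 N.
δ = PL/ΣAE = 132000·879/300000000 = 0.3868 mm.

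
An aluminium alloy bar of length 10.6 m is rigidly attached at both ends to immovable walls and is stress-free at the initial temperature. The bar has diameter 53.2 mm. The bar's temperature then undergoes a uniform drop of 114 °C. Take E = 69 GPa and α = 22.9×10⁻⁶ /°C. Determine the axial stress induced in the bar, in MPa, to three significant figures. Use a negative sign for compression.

Free thermal expansion αLΔT = 22.9e-6 · 10600 · -114 = -27.67 mm.
The walls impose strain ε = −(-27.67)/10600 = 2.6106e-03; σ = Eε = 69000 · 2.6106e-03 = 180.1 MPa.

180 MPa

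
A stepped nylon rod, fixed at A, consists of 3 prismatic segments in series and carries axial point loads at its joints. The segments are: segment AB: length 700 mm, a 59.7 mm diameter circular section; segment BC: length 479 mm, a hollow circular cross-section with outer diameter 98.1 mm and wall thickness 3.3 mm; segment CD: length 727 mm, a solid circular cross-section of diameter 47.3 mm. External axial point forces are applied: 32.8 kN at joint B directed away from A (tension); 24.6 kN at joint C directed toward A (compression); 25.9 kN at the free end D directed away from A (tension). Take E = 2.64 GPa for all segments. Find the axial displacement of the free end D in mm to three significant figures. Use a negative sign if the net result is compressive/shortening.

Internal axial forces (sectioning from the free end, tension +): N_CD = 25.9 kN, N_BC = 1.3 kN, N_AB = 34.1 kN.
A_AB = 2799 mm².
A_BC = 982.8 mm².
A_CD = 1757 mm².
δ_AB = 34100·700/(2799·2640) = 3.23 mm
δ_BC = 1300·479/(982.8·2640) = 0.24 mm
δ_CD = 25900·727/(1757·2640) = 4.059 mm
δ = Σδ_i = 7.529 mm.

7.53 mm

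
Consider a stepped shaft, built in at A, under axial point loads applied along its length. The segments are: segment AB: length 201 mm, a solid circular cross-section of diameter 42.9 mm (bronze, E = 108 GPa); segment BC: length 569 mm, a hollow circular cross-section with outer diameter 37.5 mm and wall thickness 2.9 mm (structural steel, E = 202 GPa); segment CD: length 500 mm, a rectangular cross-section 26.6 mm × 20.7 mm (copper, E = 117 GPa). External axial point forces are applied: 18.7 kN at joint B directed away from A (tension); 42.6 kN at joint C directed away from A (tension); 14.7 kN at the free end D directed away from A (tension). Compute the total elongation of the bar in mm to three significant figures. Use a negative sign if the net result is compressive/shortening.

Internal axial forces (sectioning from the free end, tension +): N_CD = 14.7 kN, N_BC = 57.3 kN, N_AB = 76 kN.
A_AB = 1445 mm².
A_BC = 315.2 mm².
A_CD = 550.6 mm².
δ_AB = 76000·201/(1445·108000) = 0.09785 mm
δ_BC = 57300·569/(315.2·202000) = 0.512 mm
δ_CD = 14700·500/(550.6·117000) = 0.1141 mm
δ = Σδ_i = 0.724 mm.

0.724 mm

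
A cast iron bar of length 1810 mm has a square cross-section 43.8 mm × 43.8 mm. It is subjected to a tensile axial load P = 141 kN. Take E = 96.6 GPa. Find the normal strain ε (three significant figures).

7.61e-04

A = 1918 mm².
σ = N/A = 73.5 MPa; ε = σ/E = 73.5/96600 = 7.608e-04.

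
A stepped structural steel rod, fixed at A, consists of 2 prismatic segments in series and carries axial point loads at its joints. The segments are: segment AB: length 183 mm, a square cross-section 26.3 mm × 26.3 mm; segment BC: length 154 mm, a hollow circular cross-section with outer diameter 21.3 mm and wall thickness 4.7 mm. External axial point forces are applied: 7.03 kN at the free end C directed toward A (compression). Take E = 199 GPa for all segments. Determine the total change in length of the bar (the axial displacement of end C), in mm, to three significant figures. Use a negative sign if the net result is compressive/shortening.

-0.0315 mm

Internal axial forces (sectioning from the free end, tension +): N_BC = -7.03 kN, N_AB = -7.03 kN.
A_AB = 691.7 mm².
A_BC = 245.1 mm².
δ_AB = -7030·183/(691.7·199000) = -0.009346 mm
δ_BC = -7030·154/(245.1·199000) = -0.0222 mm
δ = Σδ_i = -0.03154 mm.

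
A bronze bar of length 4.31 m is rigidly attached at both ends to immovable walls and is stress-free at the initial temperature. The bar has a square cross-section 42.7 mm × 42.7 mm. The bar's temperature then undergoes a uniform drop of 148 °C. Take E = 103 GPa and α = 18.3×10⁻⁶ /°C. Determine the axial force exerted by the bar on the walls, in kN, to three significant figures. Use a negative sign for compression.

509 kN

Free thermal expansion αLΔT = 18.3e-6 · 4310 · -148 = -11.67 mm.
The walls impose strain ε = −(-11.67)/4310 = 2.7084e-03; σ = Eε = 103000 · 2.7084e-03 = 279 MPa.
Wall reaction R = σ·A = 279·1823 = 508600 N = 508.6 kN.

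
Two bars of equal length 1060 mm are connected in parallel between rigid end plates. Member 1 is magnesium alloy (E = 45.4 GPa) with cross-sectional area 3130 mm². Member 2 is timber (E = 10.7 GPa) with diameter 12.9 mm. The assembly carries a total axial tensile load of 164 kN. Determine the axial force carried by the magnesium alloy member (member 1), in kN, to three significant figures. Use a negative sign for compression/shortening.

162 kN

A_2 = 130.7 mm².
Equal strain + equilibrium ⇒ each member carries load in proportion to AE: A₁E₁ = 142100000 N, A₂E₂ = 1398000 N, ΣAE = 143500000 N.
F₁ = P·A₁E₁/ΣAE = 164000·142100000/143500000 = 162400 N.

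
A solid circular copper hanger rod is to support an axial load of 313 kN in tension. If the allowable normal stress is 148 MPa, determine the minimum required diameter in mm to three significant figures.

51.9 mm

Required area A ≥ P/σ_allow = 313000/148 = 2115 mm².
For a solid circular section, d ≥ √(4A/π) = 51.89 mm.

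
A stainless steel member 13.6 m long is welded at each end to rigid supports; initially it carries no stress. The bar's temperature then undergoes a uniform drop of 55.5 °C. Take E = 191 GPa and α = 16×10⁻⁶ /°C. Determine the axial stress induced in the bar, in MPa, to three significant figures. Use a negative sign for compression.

170 MPa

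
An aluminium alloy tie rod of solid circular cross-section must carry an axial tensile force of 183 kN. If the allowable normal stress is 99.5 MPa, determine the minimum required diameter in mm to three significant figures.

48.4 mm

Required area A ≥ P/σ_allow = 183000/99.5 = 1839 mm².
For a solid circular section, d ≥ √(4A/π) = 48.39 mm.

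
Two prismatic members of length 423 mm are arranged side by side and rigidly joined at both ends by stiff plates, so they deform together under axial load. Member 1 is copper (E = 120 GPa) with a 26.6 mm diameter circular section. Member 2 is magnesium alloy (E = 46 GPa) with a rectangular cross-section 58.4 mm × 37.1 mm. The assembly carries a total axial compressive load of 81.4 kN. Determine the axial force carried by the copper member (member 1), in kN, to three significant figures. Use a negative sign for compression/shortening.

A_1 = 555.7 mm².
A_2 = 2167 mm².
Equal strain + equilibrium ⇒ each member carries load in proportion to AE: A₁E₁ = 66690000 N, A₂E₂ = 99670000 N, ΣAE = 166400000 N.
F₁ = P·A₁E₁/ΣAE = -81400·66690000/166400000 = -32630 N.

-32.6 kN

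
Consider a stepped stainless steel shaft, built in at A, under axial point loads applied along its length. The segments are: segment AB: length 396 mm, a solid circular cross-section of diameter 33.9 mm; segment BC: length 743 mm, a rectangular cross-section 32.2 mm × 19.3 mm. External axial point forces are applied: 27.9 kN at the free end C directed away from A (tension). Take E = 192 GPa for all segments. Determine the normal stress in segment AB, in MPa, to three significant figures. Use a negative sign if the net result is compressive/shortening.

30.9 MPa

Internal axial forces (sectioning from the free end, tension +): N_BC = 27.9 kN, N_AB = 27.9 kN.
A_AB = 902.6 mm².
σ_AB = N_AB/A_AB = 27900/902.6 = 30.91 MPa.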